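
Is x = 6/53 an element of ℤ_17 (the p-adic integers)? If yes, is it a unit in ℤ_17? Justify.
x ∈ ℤ_17^× (unit); v_17(x) = 0

ℤ_17 = {x ∈ ℚ_17 : v_17(x) ≥ 0} and ℤ_17^× = {x ∈ ℤ_17 : v_17(x) = 0}. Here v_17(6/53) = v_17(num) − v_17(den) = 0; compare against these criteria.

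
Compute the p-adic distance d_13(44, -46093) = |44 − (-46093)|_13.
d_13(44, -46093) = 1/2197

Step 1 — x − y = 44 − (-46093) = 46137. Step 2 — v_13(46137) = 3 (factor: 46137 = (13^3 · 21); the sign does not affect v_p). Step 3 — |x − y|_13 = 13^{-3} = 1/2197.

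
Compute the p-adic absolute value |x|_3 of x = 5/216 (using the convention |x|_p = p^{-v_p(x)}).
|5/216|_3 = 27

Step 1 — compute v_3(x) by factoring powers of 3 out of the numerator and denominator: v_3(5/216) = -3. Step 2 — apply |x|_p = p^{-v_p(x)} = 3^{3} = 27.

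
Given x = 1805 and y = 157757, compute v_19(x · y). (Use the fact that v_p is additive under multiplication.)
v_19(284751385) = 5

v_p(x) = 2 (factor: 1805 = 19^2 · 5); v_p(y) = 3 (factor: 157757 = 19^3 · 23). Additivity: v_p(xy) = v_p(x) + v_p(y) = 2 + 3 = 5. (Direct check: xy = 284751385 = 19^5 · (115).)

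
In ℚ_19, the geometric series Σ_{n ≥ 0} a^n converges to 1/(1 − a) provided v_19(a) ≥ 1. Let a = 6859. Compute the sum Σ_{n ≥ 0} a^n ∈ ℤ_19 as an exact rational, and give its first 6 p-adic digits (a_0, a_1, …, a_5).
Σ a^n = 1/(1 − a) = -1/6858;  first 6 digits = (1, 0, 0, 1, 0, 0)

v_19(a) = 3 ≥ 1, so the series converges in ℤ_19 to 1/(1 − a) = 1/(1 − 6859) = -1/6858. Expand this rational in ℤ_19: compute digits iteratively via d_i = x_i mod 19, x_{i+1} = (x_i − d_i)/19. The first 6 digits are (1, 0, 0, 1, 0, 0).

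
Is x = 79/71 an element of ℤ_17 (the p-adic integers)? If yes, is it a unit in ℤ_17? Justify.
x ∈ ℤ_17^× (unit); v_17(x) = 0

ℤ_17 = {x ∈ ℚ_17 : v_17(x) ≥ 0} and ℤ_17^× = {x ∈ ℤ_17 : v_17(x) = 0}. Here v_17(79/71) = v_17(num) − v_17(den) = 0; compare against these criteria.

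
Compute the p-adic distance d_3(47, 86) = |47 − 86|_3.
d_3(47, 86) = 1/3

Step 1 — x − y = 47 − 86 = -39. Step 2 — v_3(-39) = 1 (factor: -39 = −(3^1 · 13); the sign does not affect v_p). Step 3 — |x − y|_3 = 3^{-1} = 1/3.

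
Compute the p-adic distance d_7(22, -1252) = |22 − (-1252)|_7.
d_7(22, -1252) = 1/49

Step 1 — x − y = 22 − (-1252) = 1274. Step 2 — v_7(1274) = 2 (factor: 1274 = (7^2 · 26); the sign does not affect v_p). Step 3 — |x − y|_7 = 7^{-2} = 1/49.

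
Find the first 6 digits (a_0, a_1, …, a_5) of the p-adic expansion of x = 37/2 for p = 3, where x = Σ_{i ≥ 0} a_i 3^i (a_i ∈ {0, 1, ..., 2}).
(a_0, …, a_5) = (2, 1, 0, 2, 1, 1)

v_3(37/2) = 0 (numerator and denominator both coprime to 3), so x ∈ ℤ_3^×. Compute digits iteratively via a_i = x_i mod 3, x_{i+1} = (x_i − a_i)/3, with x_0 = x:
  x_0 = 37/2;  a_0 = 2;  x_1 = (x_0 − 2)/3 = 11/2
  x_1 = 11/2;  a_1 = 1;  x_2 = (x_1 − 1)/3 = 3/2
  x_2 = 3/2;  a_2 = 0;  x_3 = (x_2 − 0)/3 = 1/2
  x_3 = 1/2;  a_3 = 2;  x_4 = (x_3 − 2)/3 = -1/2
  x_4 = -1/2;  a_4 = 1;  x_5 = (x_4 − 1)/3 = -1/2
  x_5 = -1/2;  a_5 = 1;  x_6 = (x_5 − 1)/3 = -1/2
Digits: (2, 1, 0, 2, 1, 1).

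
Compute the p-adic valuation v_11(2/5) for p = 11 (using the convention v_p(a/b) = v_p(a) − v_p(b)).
v_11(2/5) = 0

Factor powers of 11 from the numerator and denominator of the reduced fraction: 2 = 11^0 · 2 and 5 = 11^0 · 5. Apply v_p(a/b) = v_p(a) − v_p(b): v_11(2/5) = 0 − 0 = 0.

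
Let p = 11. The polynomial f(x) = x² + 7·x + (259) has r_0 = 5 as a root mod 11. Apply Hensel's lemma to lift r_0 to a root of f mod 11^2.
r_1 = 93 (mod 121)

Hensel: r_{i+1} = r_i − f(r_i)·(f′(r_i))^{-1} mod 11^{i+2}, f′(x) = 2x + 7. Iterate:
  r_0 = 5 (mod 11)
  r_1 = 93 (mod 121)
Final: r = 93 satisfies f(r) ≡ 0 mod 11^2.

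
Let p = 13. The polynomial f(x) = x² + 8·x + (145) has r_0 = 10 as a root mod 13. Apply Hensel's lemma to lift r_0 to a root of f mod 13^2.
r_1 = 101 (mod 169)

Hensel: r_{i+1} = r_i − f(r_i)·(f′(r_i))^{-1} mod 13^{i+2}, f′(x) = 2x + 8. Iterate:
  r_0 = 10 (mod 13)
  r_1 = 101 (mod 169)
Final: r = 101 satisfies f(r) ≡ 0 mod 13^2.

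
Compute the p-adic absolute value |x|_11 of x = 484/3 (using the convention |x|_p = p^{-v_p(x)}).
|484/3|_11 = 1/121

Step 1 — compute v_11(x) by factoring powers of 11 out of the numerator and denominator: v_11(484/3) = 2. Step 2 — apply |x|_p = p^{-v_p(x)} = 11^{-2} = 1/121.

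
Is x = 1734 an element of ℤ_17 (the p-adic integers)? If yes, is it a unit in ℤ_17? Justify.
x ∈ ℤ_17 but not a unit; v_17(x) = 2 > 0

ℤ_17 = {x ∈ ℚ_17 : v_17(x) ≥ 0} and ℤ_17^× = {x ∈ ℤ_17 : v_17(x) = 0}. Here v_17(1734) = v_17(num) − v_17(den) = 2; compare against these criteria.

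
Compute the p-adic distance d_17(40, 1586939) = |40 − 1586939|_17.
d_17(40, 1586939) = 1/83521

Step 1 — x − y = 40 − 1586939 = -1586899. Step 2 — v_17(-1586899) = 4 (factor: -1586899 = −(17^4 · 19); the sign does not affect v_p). Step 3 — |x − y|_17 = 17^{-4} = 1/83521.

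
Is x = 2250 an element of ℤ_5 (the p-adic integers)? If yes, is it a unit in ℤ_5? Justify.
x ∈ ℤ_5 but not a unit; v_5(x) = 3 > 0

ℤ_5 = {x ∈ ℚ_5 : v_5(x) ≥ 0} and ℤ_5^× = {x ∈ ℤ_5 : v_5(x) = 0}. Here v_5(2250) = v_5(num) − v_5(den) = 3; compare against these criteria.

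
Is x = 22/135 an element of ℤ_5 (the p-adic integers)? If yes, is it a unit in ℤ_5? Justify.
x ∉ ℤ_5 (v_5(x) = -1 < 0)

ℤ_5 = {x ∈ ℚ_5 : v_5(x) ≥ 0} and ℤ_5^× = {x ∈ ℤ_5 : v_5(x) = 0}. Here v_5(22/135) = v_5(num) − v_5(den) = -1; compare against these criteria.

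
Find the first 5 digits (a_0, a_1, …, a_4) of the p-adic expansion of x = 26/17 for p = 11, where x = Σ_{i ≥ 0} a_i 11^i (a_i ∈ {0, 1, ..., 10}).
(a_0, …, a_4) = (8, 2, 3, 1, 7)

v_11(26/17) = 0 (numerator and denominator both coprime to 11), so x ∈ ℤ_11^×. Compute digits iteratively via a_i = x_i mod 11, x_{i+1} = (x_i − a_i)/11, with x_0 = x:
  x_0 = 26/17;  a_0 = 8;  x_1 = (x_0 − 8)/11 = -10/17
  x_1 = -10/17;  a_1 = 2;  x_2 = (x_1 − 2)/11 = -4/17
  x_2 = -4/17;  a_2 = 3;  x_3 = (x_2 − 3)/11 = -5/17
  x_3 = -5/17;  a_3 = 1;  x_4 = (x_3 − 1)/11 = -2/17
  x_4 = -2/17;  a_4 = 7;  x_5 = (x_4 − 7)/11 = -11/17
Digits: (8, 2, 3, 1, 7).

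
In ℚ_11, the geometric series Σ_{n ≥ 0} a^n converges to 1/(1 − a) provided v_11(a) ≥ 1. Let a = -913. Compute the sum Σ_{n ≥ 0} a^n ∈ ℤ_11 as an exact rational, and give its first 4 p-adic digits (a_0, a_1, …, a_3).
Σ a^n = 1/(1 − a) = 1/914;  first 4 digits = (1, 5, 6, 2)

v_11(a) = 1 ≥ 1, so the series converges in ℤ_11 to 1/(1 − a) = 1/(1 − (-913)) = 1/914. Expand this rational in ℤ_11: compute digits iteratively via d_i = x_i mod 11, x_{i+1} = (x_i − d_i)/11. The first 4 digits are (1, 5, 6, 2).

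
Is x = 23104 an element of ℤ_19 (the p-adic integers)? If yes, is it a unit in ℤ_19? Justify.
x ∈ ℤ_19 but not a unit; v_19(x) = 2 > 0

ℤ_19 = {x ∈ ℚ_19 : v_19(x) ≥ 0} and ℤ_19^× = {x ∈ ℤ_19 : v_19(x) = 0}. Here v_19(23104) = v_19(num) − v_19(den) = 2; compare against these criteria.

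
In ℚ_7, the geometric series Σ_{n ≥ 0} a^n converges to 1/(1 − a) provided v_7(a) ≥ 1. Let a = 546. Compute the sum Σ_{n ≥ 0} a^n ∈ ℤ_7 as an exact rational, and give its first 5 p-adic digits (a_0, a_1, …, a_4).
Σ a^n = 1/(1 − a) = -1/545;  first 5 digits = (1, 1, 5, 3, 4)

v_7(a) = 1 ≥ 1, so the series converges in ℤ_7 to 1/(1 − a) = 1/(1 − 546) = -1/545. Expand this rational in ℤ_7: compute digits iteratively via d_i = x_i mod 7, x_{i+1} = (x_i − d_i)/7. The first 5 digits are (1, 1, 5, 3, 4).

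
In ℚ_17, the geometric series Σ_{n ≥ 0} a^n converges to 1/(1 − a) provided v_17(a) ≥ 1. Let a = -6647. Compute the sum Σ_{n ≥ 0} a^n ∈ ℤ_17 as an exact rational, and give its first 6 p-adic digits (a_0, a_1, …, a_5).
Σ a^n = 1/(1 − a) = 1/6648;  first 6 digits = (1, 0, 11, 15, 1, 14)

v_17(a) = 2 ≥ 1, so the series converges in ℤ_17 to 1/(1 − a) = 1/(1 − (-6647)) = 1/6648. Expand this rational in ℤ_17: compute digits iteratively via d_i = x_i mod 17, x_{i+1} = (x_i − d_i)/17. The first 6 digits are (1, 0, 11, 15, 1, 14).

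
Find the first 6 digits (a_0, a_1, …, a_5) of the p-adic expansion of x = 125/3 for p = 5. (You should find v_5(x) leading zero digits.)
(a_0, …, a_5) = (0, 0, 0, 2, 3, 1)

v_5(125/3) = 3, so a_0 = ... = a_2 = 0. Factor out: x = 5^3 · u with u = 1/3 a unit in ℤ_5. Expand u iteratively via a_{v+i} = u_i mod 5, u_{i+1} = (u_i − a_{v+i})/5:
  u_0 = 1/3;  a_3 = 2;  u_1 = (u_0 − 2)/5 = -1/3
  u_1 = -1/3;  a_4 = 3;  u_2 = (u_1 − 3)/5 = -2/3
  u_2 = -2/3;  a_5 = 1;  u_3 = (u_2 − 1)/5 = -1/3
Digits: (0, 0, 0, 2, 3, 1).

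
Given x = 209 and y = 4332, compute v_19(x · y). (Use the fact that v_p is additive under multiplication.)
v_19(905388) = 3

v_p(x) = 1 (factor: 209 = 19^1 · 11); v_p(y) = 2 (factor: 4332 = 19^2 · 12). Additivity: v_p(xy) = v_p(x) + v_p(y) = 1 + 2 = 3. (Direct check: xy = 905388 = 19^3 · (132).)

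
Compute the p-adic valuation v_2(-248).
v_2(-248) = 3

v_2(n) is the largest exponent k such that 2^k divides n. Factor out: -248 = -2^3 · 31. (Sign doesn't affect v_p.) So v_2(-248) = 3.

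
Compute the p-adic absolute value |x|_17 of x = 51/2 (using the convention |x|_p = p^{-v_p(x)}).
|51/2|_17 = 1/17

Step 1 — compute v_17(x) by factoring powers of 17 out of the numerator and denominator: v_17(51/2) = 1. Step 2 — apply |x|_p = p^{-v_p(x)} = 17^{-1} = 1/17.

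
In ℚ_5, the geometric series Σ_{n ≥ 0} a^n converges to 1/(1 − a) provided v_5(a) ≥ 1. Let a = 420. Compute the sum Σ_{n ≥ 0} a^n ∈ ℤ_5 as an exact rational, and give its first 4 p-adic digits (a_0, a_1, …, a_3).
Σ a^n = 1/(1 − a) = -1/419;  first 4 digits = (1, 4, 2, 3)

v_5(a) = 1 ≥ 1, so the series converges in ℤ_5 to 1/(1 − a) = 1/(1 − 420) = -1/419. Expand this rational in ℤ_5: compute digits iteratively via d_i = x_i mod 5, x_{i+1} = (x_i − d_i)/5. The first 4 digits are (1, 4, 2, 3).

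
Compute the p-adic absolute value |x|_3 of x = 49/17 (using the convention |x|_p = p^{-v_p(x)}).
|49/17|_3 = 1

Step 1 — compute v_3(x) by factoring powers of 3 out of the numerator and denominator: v_3(49/17) = 0. Step 2 — apply |x|_p = p^{-v_p(x)} = 3^{0} = 1.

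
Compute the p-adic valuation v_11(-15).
v_11(-15) = 0

v_11(n) is the largest exponent k such that 11^k divides n. Factor out: -15 = -11^0 · 15. (Sign doesn't affect v_p.) So v_11(-15) = 0.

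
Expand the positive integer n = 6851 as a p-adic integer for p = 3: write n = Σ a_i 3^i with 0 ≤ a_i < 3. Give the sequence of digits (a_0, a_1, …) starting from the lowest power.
(a_0, a_1, …) = (2, 0, 2, 1, 0, 1, 0, 0, 1)

Repeated division by 3 gives the digits low-to-high: 6851 = 2 + 2·3^2 + 1·3^3 + 1·3^5 + 1·3^8. Digit sequence: (2, 0, 2, 1, 0, 1, 0, 0, 1).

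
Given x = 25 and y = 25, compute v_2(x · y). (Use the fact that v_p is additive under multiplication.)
v_2(625) = 0

v_p(x) = 0 (factor: 25 = 2^0 · 25); v_p(y) = 0 (factor: 25 = 2^0 · 25). Additivity: v_p(xy) = v_p(x) + v_p(y) = 0 + 0 = 0. (Direct check: xy = 625 = 2^0 · (625).)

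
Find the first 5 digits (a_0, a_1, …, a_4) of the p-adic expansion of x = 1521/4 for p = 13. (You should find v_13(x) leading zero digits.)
(a_0, …, a_4) = (0, 0, 12, 9, 9)

v_13(1521/4) = 2, so a_0 = ... = a_1 = 0. Factor out: x = 13^2 · u with u = 9/4 a unit in ℤ_13. Expand u iteratively via a_{v+i} = u_i mod 13, u_{i+1} = (u_i − a_{v+i})/13:
  u_0 = 9/4;  a_2 = 12;  u_1 = (u_0 − 12)/13 = -3/4
  u_1 = -3/4;  a_3 = 9;  u_2 = (u_1 − 9)/13 = -3/4
  u_2 = -3/4;  a_4 = 9;  u_3 = (u_2 − 9)/13 = -3/4
Digits: (0, 0, 12, 9, 9).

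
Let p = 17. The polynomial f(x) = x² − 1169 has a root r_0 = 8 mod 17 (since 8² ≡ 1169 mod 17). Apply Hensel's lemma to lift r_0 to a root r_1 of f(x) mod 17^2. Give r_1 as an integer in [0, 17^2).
r_1 = 59 (mod 289)

Hensel's recurrence: r_{i+1} = r_i − f(r_i)·(f′(r_i))^{-1} mod 17^{i+2}, with f′(x) = 2x. Iterate:
  r_0 = 8 (mod 17)
  r_1 = 59 (mod 289)
Final: r_1 = 59, and one checks f(r_1) ≡ 0 mod 17^2.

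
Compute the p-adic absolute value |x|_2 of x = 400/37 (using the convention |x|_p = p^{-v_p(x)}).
|400/37|_2 = 1/16

Step 1 — compute v_2(x) by factoring powers of 2 out of the numerator and denominator: v_2(400/37) = 4. Step 2 — apply |x|_p = p^{-v_p(x)} = 2^{-4} = 1/16.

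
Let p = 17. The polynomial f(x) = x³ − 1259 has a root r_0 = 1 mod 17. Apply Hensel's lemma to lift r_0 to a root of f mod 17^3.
r_2 = 902 (mod 4913)

Hensel: r_{i+1} = r_i − f(r_i)/f′(r_i) mod 17^{i+2}, where f′(x) = 3x². Iterate:
  r_0 = 1 (mod 17)
  r_1 = 35 (mod 289)
  r_2 = 902 (mod 4913)
Final: r = 902 with f(r) ≡ 0 mod 17^3.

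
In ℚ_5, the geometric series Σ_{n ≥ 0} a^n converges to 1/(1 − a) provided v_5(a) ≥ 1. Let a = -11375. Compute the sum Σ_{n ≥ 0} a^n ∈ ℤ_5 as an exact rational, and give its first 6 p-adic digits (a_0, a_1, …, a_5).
Σ a^n = 1/(1 − a) = 1/11376;  first 6 digits = (1, 0, 0, 4, 1, 1)

v_5(a) = 3 ≥ 1, so the series converges in ℤ_5 to 1/(1 − a) = 1/(1 − (-11375)) = 1/11376. Expand this rational in ℤ_5: compute digits iteratively via d_i = x_i mod 5, x_{i+1} = (x_i − d_i)/5. The first 6 digits are (1, 0, 0, 4, 1, 1).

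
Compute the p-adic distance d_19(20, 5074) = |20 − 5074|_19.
d_19(20, 5074) = 1/361

Step 1 — x − y = 20 − 5074 = -5054. Step 2 — v_19(-5054) = 2 (factor: -5054 = −(19^2 · 14); the sign does not affect v_p). Step 3 — |x − y|_19 = 19^{-2} = 1/361.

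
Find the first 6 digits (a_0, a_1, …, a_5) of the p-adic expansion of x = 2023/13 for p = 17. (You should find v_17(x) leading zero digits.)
(a_0, …, a_5) = (0, 0, 11, 2, 9, 6)

v_17(2023/13) = 2, so a_0 = ... = a_1 = 0. Factor out: x = 17^2 · u with u = 7/13 a unit in ℤ_17. Expand u iteratively via a_{v+i} = u_i mod 17, u_{i+1} = (u_i − a_{v+i})/17:
  u_0 = 7/13;  a_2 = 11;  u_1 = (u_0 − 11)/17 = -8/13
  u_1 = -8/13;  a_3 = 2;  u_2 = (u_1 − 2)/17 = -2/13
  u_2 = -2/13;  a_4 = 9;  u_3 = (u_2 − 9)/17 = -7/13
  u_3 = -7/13;  a_5 = 6;  u_4 = (u_3 − 6)/17 = -5/13
Digits: (0, 0, 11, 2, 9, 6).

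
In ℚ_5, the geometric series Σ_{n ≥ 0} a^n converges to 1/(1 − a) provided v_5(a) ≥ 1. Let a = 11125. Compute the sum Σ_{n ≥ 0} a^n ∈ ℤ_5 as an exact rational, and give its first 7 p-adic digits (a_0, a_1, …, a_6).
Σ a^n = 1/(1 − a) = -1/11124;  first 7 digits = (1, 0, 0, 4, 2, 3, 1)

v_5(a) = 3 ≥ 1, so the series converges in ℤ_5 to 1/(1 − a) = 1/(1 − 11125) = -1/11124. Expand this rational in ℤ_5: compute digits iteratively via d_i = x_i mod 5, x_{i+1} = (x_i − d_i)/5. The first 7 digits are (1, 0, 0, 4, 2, 3, 1).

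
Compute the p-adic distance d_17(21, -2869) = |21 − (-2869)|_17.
d_17(21, -2869) = 1/289

Step 1 — x − y = 21 − (-2869) = 2890. Step 2 — v_17(2890) = 2 (factor: 2890 = (17^2 · 10); the sign does not affect v_p). Step 3 — |x − y|_17 = 17^{-2} = 1/289.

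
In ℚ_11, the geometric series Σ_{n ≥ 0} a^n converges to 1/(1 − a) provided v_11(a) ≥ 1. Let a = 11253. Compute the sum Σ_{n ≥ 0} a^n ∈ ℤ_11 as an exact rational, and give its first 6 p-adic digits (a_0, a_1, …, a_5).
Σ a^n = 1/(1 − a) = -1/11252;  first 6 digits = (1, 0, 5, 8, 3, 5)

v_11(a) = 2 ≥ 1, so the series converges in ℤ_11 to 1/(1 − a) = 1/(1 − 11253) = -1/11252. Expand this rational in ℤ_11: compute digits iteratively via d_i = x_i mod 11, x_{i+1} = (x_i − d_i)/11. The first 6 digits are (1, 0, 5, 8, 3, 5).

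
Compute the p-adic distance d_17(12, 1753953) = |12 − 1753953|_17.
d_17(12, 1753953) = 1/83521

Step 1 — x − y = 12 − 1753953 = -1753941. Step 2 — v_17(-1753941) = 4 (factor: -1753941 = −(17^4 · 21); the sign does not affect v_p). Step 3 — |x − y|_17 = 17^{-4} = 1/83521.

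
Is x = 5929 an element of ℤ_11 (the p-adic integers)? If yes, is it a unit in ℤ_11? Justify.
x ∈ ℤ_11 but not a unit; v_11(x) = 2 > 0

ℤ_11 = {x ∈ ℚ_11 : v_11(x) ≥ 0} and ℤ_11^× = {x ∈ ℤ_11 : v_11(x) = 0}. Here v_11(5929) = v_11(num) − v_11(den) = 2; compare against these criteria.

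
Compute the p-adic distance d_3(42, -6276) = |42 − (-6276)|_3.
d_3(42, -6276) = 1/243

Step 1 — x − y = 42 − (-6276) = 6318. Step 2 — v_3(6318) = 5 (factor: 6318 = (3^5 · 26); the sign does not affect v_p). Step 3 — |x − y|_3 = 3^{-5} = 1/243.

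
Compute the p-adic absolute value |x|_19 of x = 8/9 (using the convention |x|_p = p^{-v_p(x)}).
|8/9|_19 = 1

Step 1 — compute v_19(x) by factoring powers of 19 out of the numerator and denominator: v_19(8/9) = 0. Step 2 — apply |x|_p = p^{-v_p(x)} = 19^{0} = 1.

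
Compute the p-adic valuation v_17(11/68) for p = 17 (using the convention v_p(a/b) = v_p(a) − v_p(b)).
v_17(11/68) = -1

Factor powers of 17 from the numerator and denominator of the reduced fraction: 11 = 17^0 · 11 and 68 = 17^1 · 4. Apply v_p(a/b) = v_p(a) − v_p(b): v_17(11/68) = 0 − 1 = -1.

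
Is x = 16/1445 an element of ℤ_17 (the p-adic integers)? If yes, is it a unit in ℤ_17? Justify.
x ∉ ℤ_17 (v_17(x) = -2 < 0)

ℤ_17 = {x ∈ ℚ_17 : v_17(x) ≥ 0} and ℤ_17^× = {x ∈ ℤ_17 : v_17(x) = 0}. Here v_17(16/1445) = v_17(num) − v_17(den) = -2; compare against these criteria.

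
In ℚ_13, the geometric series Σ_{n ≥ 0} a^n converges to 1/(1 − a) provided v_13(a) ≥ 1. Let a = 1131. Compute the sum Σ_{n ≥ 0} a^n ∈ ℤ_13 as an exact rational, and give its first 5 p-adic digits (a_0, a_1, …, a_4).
Σ a^n = 1/(1 − a) = -1/1130;  first 5 digits = (1, 9, 9, 11, 7)

v_13(a) = 1 ≥ 1, so the series converges in ℤ_13 to 1/(1 − a) = 1/(1 − 1131) = -1/1130. Expand this rational in ℤ_13: compute digits iteratively via d_i = x_i mod 13, x_{i+1} = (x_i − d_i)/13. The first 5 digits are (1, 9, 9, 11, 7).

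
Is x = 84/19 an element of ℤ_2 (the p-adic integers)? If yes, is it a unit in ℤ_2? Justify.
x ∈ ℤ_2 but not a unit; v_2(x) = 2 > 0

ℤ_2 = {x ∈ ℚ_2 : v_2(x) ≥ 0} and ℤ_2^× = {x ∈ ℤ_2 : v_2(x) = 0}. Here v_2(84/19) = v_2(num) − v_2(den) = 2; compare against these criteria.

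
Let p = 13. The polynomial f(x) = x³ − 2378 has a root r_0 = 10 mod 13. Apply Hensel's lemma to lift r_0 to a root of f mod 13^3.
r_2 = 1895 (mod 2197)

Hensel: r_{i+1} = r_i − f(r_i)/f′(r_i) mod 13^{i+2}, where f′(x) = 3x². Iterate:
  r_0 = 10 (mod 13)
  r_1 = 36 (mod 169)
  r_2 = 1895 (mod 2197)
Final: r = 1895 with f(r) ≡ 0 mod 13^3.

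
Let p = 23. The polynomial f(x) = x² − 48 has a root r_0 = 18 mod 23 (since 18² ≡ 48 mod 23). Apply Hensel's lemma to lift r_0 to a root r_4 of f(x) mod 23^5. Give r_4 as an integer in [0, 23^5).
r_4 = 2029607 (mod 6436343)

Hensel's recurrence: r_{i+1} = r_i − f(r_i)·(f′(r_i))^{-1} mod 23^{i+2}, with f′(x) = 2x. Iterate:
  r_0 = 18 (mod 23)
  r_1 = 363 (mod 529)
  r_2 = 9885 (mod 12167)
  r_3 = 70720 (mod 279841)
  r_4 = 2029607 (mod 6436343)
Final: r_4 = 2029607, and one checks f(r_4) ≡ 0 mod 23^5.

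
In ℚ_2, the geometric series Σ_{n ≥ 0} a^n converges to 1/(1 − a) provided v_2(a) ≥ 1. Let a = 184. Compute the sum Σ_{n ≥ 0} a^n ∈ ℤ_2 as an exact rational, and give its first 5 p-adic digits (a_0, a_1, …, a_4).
Σ a^n = 1/(1 − a) = -1/183;  first 5 digits = (1, 0, 0, 1, 1)

v_2(a) = 3 ≥ 1, so the series converges in ℤ_2 to 1/(1 − a) = 1/(1 − 184) = -1/183. Expand this rational in ℤ_2: compute digits iteratively via d_i = x_i mod 2, x_{i+1} = (x_i − d_i)/2. The first 5 digits are (1, 0, 0, 1, 1).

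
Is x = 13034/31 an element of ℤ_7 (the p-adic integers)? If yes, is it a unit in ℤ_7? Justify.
x ∈ ℤ_7 but not a unit; v_7(x) = 3 > 0

ℤ_7 = {x ∈ ℚ_7 : v_7(x) ≥ 0} and ℤ_7^× = {x ∈ ℤ_7 : v_7(x) = 0}. Here v_7(13034/31) = v_7(num) − v_7(den) = 3; compare against these criteria.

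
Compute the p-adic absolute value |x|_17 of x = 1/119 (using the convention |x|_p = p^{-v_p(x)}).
|1/119|_17 = 17

Step 1 — compute v_17(x) by factoring powers of 17 out of the numerator and denominator: v_17(1/119) = -1. Step 2 — apply |x|_p = p^{-v_p(x)} = 17^{1} = 17.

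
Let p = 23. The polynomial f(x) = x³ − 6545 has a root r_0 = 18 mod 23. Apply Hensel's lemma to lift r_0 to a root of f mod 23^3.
r_2 = 4986 (mod 12167)

Hensel: r_{i+1} = r_i − f(r_i)/f′(r_i) mod 23^{i+2}, where f′(x) = 3x². Iterate:
  r_0 = 18 (mod 23)
  r_1 = 225 (mod 529)
  r_2 = 4986 (mod 12167)
Final: r = 4986 with f(r) ≡ 0 mod 23^3.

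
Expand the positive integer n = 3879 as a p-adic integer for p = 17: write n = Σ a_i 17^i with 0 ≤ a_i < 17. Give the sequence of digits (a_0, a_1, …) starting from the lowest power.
(a_0, a_1, …) = (3, 7, 13)

Repeated division by 17 gives the digits low-to-high: 3879 = 3 + 7·17^1 + 13·17^2. Digit sequence: (3, 7, 13).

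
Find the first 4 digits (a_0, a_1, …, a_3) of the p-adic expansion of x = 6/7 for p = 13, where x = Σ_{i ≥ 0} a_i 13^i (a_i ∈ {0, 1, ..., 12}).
(a_0, …, a_3) = (12, 1, 11, 1)

v_13(6/7) = 0 (numerator and denominator both coprime to 13), so x ∈ ℤ_13^×. Compute digits iteratively via a_i = x_i mod 13, x_{i+1} = (x_i − a_i)/13, with x_0 = x:
  x_0 = 6/7;  a_0 = 12;  x_1 = (x_0 − 12)/13 = -6/7
  x_1 = -6/7;  a_1 = 1;  x_2 = (x_1 − 1)/13 = -1/7
  x_2 = -1/7;  a_2 = 11;  x_3 = (x_2 − 11)/13 = -6/7
  x_3 = -6/7;  a_3 = 1;  x_4 = (x_3 − 1)/13 = -1/7
Digits: (12, 1, 11, 1).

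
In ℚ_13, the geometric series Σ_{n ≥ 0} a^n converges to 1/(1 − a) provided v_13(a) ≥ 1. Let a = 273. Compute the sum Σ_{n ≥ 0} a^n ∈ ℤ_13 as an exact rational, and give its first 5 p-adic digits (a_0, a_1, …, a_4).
Σ a^n = 1/(1 − a) = -1/272;  first 5 digits = (1, 8, 0, 0, 1)

v_13(a) = 1 ≥ 1, so the series converges in ℤ_13 to 1/(1 − a) = 1/(1 − 273) = -1/272. Expand this rational in ℤ_13: compute digits iteratively via d_i = x_i mod 13, x_{i+1} = (x_i − d_i)/13. The first 5 digits are (1, 8, 0, 0, 1).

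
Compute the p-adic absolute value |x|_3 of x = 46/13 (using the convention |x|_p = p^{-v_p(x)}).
|46/13|_3 = 1

Step 1 — compute v_3(x) by factoring powers of 3 out of the numerator and denominator: v_3(46/13) = 0. Step 2 — apply |x|_p = p^{-v_p(x)} = 3^{0} = 1.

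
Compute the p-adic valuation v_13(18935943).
v_13(18935943) = 5

v_13(n) is the largest exponent k such that 13^k divides n. Factor out: 18935943 = 13^5 · 51. (Sign doesn't affect v_p.) So v_13(18935943) = 5.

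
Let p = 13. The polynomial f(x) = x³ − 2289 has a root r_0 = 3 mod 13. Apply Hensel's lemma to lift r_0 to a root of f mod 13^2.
r_1 = 68 (mod 169)

Hensel: r_{i+1} = r_i − f(r_i)/f′(r_i) mod 13^{i+2}, where f′(x) = 3x². Iterate:
  r_0 = 3 (mod 13)
  r_1 = 68 (mod 169)
Final: r = 68 with f(r) ≡ 0 mod 13^2.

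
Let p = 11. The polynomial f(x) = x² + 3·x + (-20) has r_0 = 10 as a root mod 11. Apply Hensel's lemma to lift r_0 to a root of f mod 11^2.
r_1 = 21 (mod 121)

Hensel: r_{i+1} = r_i − f(r_i)·(f′(r_i))^{-1} mod 11^{i+2}, f′(x) = 2x + 3. Iterate:
  r_0 = 10 (mod 11)
  r_1 = 21 (mod 121)
Final: r = 21 satisfies f(r) ≡ 0 mod 11^2.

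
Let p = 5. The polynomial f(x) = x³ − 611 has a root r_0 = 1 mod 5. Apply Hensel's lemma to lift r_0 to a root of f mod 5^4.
r_3 = 596 (mod 625)

Hensel: r_{i+1} = r_i − f(r_i)/f′(r_i) mod 5^{i+2}, where f′(x) = 3x². Iterate:
  r_0 = 1 (mod 5)
  r_1 = 21 (mod 25)
  r_2 = 96 (mod 125)
  r_3 = 596 (mod 625)
Final: r = 596 with f(r) ≡ 0 mod 5^4.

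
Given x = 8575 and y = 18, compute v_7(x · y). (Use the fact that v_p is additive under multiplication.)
v_7(154350) = 3

v_p(x) = 3 (factor: 8575 = 7^3 · 25); v_p(y) = 0 (factor: 18 = 7^0 · 18). Additivity: v_p(xy) = v_p(x) + v_p(y) = 3 + 0 = 3. (Direct check: xy = 154350 = 7^3 · (450).)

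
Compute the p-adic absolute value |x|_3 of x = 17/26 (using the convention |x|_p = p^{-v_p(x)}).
|17/26|_3 = 1

Step 1 — compute v_3(x) by factoring powers of 3 out of the numerator and denominator: v_3(17/26) = 0. Step 2 — apply |x|_p = p^{-v_p(x)} = 3^{0} = 1.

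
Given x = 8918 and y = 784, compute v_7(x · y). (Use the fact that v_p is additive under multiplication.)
v_7(6991712) = 5

v_p(x) = 3 (factor: 8918 = 7^3 · 26); v_p(y) = 2 (factor: 784 = 7^2 · 16). Additivity: v_p(xy) = v_p(x) + v_p(y) = 3 + 2 = 5. (Direct check: xy = 6991712 = 7^5 · (416).)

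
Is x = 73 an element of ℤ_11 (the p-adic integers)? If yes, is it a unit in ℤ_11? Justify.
x ∈ ℤ_11^× (unit); v_11(x) = 0

ℤ_11 = {x ∈ ℚ_11 : v_11(x) ≥ 0} and ℤ_11^× = {x ∈ ℤ_11 : v_11(x) = 0}. Here v_11(73) = v_11(num) − v_11(den) = 0; compare against these criteria.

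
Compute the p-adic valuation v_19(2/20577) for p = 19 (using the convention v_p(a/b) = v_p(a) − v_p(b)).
v_19(2/20577) = -3

Factor powers of 19 from the numerator and denominator of the reduced fraction: 2 = 19^0 · 2 and 20577 = 19^3 · 3. Apply v_p(a/b) = v_p(a) − v_p(b): v_19(2/20577) = 0 − 3 = -3.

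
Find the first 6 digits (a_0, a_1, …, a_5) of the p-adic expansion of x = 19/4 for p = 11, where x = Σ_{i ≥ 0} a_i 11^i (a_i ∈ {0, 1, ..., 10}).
(a_0, …, a_5) = (2, 3, 8, 2, 8, 2)

v_11(19/4) = 0 (numerator and denominator both coprime to 11), so x ∈ ℤ_11^×. Compute digits iteratively via a_i = x_i mod 11, x_{i+1} = (x_i − a_i)/11, with x_0 = x:
  x_0 = 19/4;  a_0 = 2;  x_1 = (x_0 − 2)/11 = 1/4
  x_1 = 1/4;  a_1 = 3;  x_2 = (x_1 − 3)/11 = -1/4
  x_2 = -1/4;  a_2 = 8;  x_3 = (x_2 − 8)/11 = -3/4
  x_3 = -3/4;  a_3 = 2;  x_4 = (x_3 − 2)/11 = -1/4
  x_4 = -1/4;  a_4 = 8;  x_5 = (x_4 − 8)/11 = -3/4
  x_5 = -3/4;  a_5 = 2;  x_6 = (x_5 − 2)/11 = -1/4
Digits: (2, 3, 8, 2, 8, 2).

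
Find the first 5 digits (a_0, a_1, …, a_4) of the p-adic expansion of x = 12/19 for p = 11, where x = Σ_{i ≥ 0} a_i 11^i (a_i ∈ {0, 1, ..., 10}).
(a_0, …, a_4) = (7, 0, 4, 6, 0)

v_11(12/19) = 0 (numerator and denominator both coprime to 11), so x ∈ ℤ_11^×. Compute digits iteratively via a_i = x_i mod 11, x_{i+1} = (x_i − a_i)/11, with x_0 = x:
  x_0 = 12/19;  a_0 = 7;  x_1 = (x_0 − 7)/11 = -11/19
  x_1 = -11/19;  a_1 = 0;  x_2 = (x_1 − 0)/11 = -1/19
  x_2 = -1/19;  a_2 = 4;  x_3 = (x_2 − 4)/11 = -7/19
  x_3 = -7/19;  a_3 = 6;  x_4 = (x_3 − 6)/11 = -11/19
  x_4 = -11/19;  a_4 = 0;  x_5 = (x_4 − 0)/11 = -1/19
Digits: (7, 0, 4, 6, 0).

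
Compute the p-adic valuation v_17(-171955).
v_17(-171955) = 3

v_17(n) is the largest exponent k such that 17^k divides n. Factor out: -171955 = -17^3 · 35. (Sign doesn't affect v_p.) So v_17(-171955) = 3.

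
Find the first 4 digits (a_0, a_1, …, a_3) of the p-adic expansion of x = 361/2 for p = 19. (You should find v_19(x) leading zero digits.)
(a_0, …, a_3) = (0, 0, 10, 9)

v_19(361/2) = 2, so a_0 = ... = a_1 = 0. Factor out: x = 19^2 · u with u = 1/2 a unit in ℤ_19. Expand u iteratively via a_{v+i} = u_i mod 19, u_{i+1} = (u_i − a_{v+i})/19:
  u_0 = 1/2;  a_2 = 10;  u_1 = (u_0 − 10)/19 = -1/2
  u_1 = -1/2;  a_3 = 9;  u_2 = (u_1 − 9)/19 = -1/2
Digits: (0, 0, 10, 9).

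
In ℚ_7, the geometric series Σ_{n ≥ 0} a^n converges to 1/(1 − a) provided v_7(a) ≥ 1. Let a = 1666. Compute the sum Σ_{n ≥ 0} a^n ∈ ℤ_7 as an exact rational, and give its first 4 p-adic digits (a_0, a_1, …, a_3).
Σ a^n = 1/(1 − a) = -1/1665;  first 4 digits = (1, 0, 6, 4)

v_7(a) = 2 ≥ 1, so the series converges in ℤ_7 to 1/(1 − a) = 1/(1 − 1666) = -1/1665. Expand this rational in ℤ_7: compute digits iteratively via d_i = x_i mod 7, x_{i+1} = (x_i − d_i)/7. The first 4 digits are (1, 0, 6, 4).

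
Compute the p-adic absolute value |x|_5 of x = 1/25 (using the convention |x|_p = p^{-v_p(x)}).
|1/25|_5 = 25

Step 1 — compute v_5(x) by factoring powers of 5 out of the numerator and denominator: v_5(1/25) = -2. Step 2 — apply |x|_p = p^{-v_p(x)} = 5^{2} = 25.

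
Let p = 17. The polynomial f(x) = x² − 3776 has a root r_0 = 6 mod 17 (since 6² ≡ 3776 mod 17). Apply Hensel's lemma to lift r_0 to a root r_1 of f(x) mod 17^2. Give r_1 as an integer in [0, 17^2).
r_1 = 125 (mod 289)

Hensel's recurrence: r_{i+1} = r_i − f(r_i)·(f′(r_i))^{-1} mod 17^{i+2}, with f′(x) = 2x. Iterate:
  r_0 = 6 (mod 17)
  r_1 = 125 (mod 289)
Final: r_1 = 125, and one checks f(r_1) ≡ 0 mod 17^2.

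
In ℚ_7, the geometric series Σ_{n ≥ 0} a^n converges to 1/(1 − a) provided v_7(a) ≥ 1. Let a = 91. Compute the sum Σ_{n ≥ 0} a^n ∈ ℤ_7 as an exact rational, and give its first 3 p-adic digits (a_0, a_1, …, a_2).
Σ a^n = 1/(1 − a) = -1/90;  first 3 digits = (1, 6, 2)

v_7(a) = 1 ≥ 1, so the series converges in ℤ_7 to 1/(1 − a) = 1/(1 − 91) = -1/90. Expand this rational in ℤ_7: compute digits iteratively via d_i = x_i mod 7, x_{i+1} = (x_i − d_i)/7. The first 3 digits are (1, 6, 2).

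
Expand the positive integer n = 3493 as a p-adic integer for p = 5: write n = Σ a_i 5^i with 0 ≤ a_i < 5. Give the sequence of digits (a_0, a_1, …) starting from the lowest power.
(a_0, a_1, …) = (3, 3, 4, 2, 0, 1)

Repeated division by 5 gives the digits low-to-high: 3493 = 3 + 3·5^1 + 4·5^2 + 2·5^3 + 1·5^5. Digit sequence: (3, 3, 4, 2, 0, 1).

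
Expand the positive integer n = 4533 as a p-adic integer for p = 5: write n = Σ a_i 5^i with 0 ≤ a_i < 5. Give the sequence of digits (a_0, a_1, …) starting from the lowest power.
(a_0, a_1, …) = (3, 1, 1, 1, 2, 1)

Repeated division by 5 gives the digits low-to-high: 4533 = 3 + 1·5^1 + 1·5^2 + 1·5^3 + 2·5^4 + 1·5^5. Digit sequence: (3, 1, 1, 1, 2, 1).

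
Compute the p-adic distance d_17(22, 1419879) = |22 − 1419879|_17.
d_17(22, 1419879) = 1/1419857

Step 1 — x − y = 22 − 1419879 = -1419857. Step 2 — v_17(-1419857) = 5 (factor: -1419857 = −(17^5 · 1); the sign does not affect v_p). Step 3 — |x − y|_17 = 17^{-5} = 1/1419857.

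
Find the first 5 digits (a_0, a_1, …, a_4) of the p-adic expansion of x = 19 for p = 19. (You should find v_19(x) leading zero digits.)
(a_0, …, a_4) = (0, 1, 0, 0, 0)

v_19(19) = 1, so a_0 = ... = a_0 = 0. Factor out: x = 19^1 · u with u = 1 a unit in ℤ_19. Expand u iteratively via a_{v+i} = u_i mod 19, u_{i+1} = (u_i − a_{v+i})/19:
  u_0 = 1;  a_1 = 1;  u_1 = (u_0 − 1)/19 = 0
  u_1 = 0;  a_2 = 0;  u_2 = (u_1 − 0)/19 = 0
  u_2 = 0;  a_3 = 0;  u_3 = (u_2 − 0)/19 = 0
  u_3 = 0;  a_4 = 0;  u_4 = (u_3 − 0)/19 = 0
Digits: (0, 1, 0, 0, 0).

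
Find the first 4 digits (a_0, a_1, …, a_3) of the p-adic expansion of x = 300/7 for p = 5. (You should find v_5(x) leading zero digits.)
(a_0, …, a_3) = (0, 0, 1, 3)

v_5(300/7) = 2, so a_0 = ... = a_1 = 0. Factor out: x = 5^2 · u with u = 12/7 a unit in ℤ_5. Expand u iteratively via a_{v+i} = u_i mod 5, u_{i+1} = (u_i − a_{v+i})/5:
  u_0 = 12/7;  a_2 = 1;  u_1 = (u_0 − 1)/5 = 1/7
  u_1 = 1/7;  a_3 = 3;  u_2 = (u_1 − 3)/5 = -4/7
Digits: (0, 0, 1, 3).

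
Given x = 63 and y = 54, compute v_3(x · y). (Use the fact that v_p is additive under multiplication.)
v_3(3402) = 5

v_p(x) = 2 (factor: 63 = 3^2 · 7); v_p(y) = 3 (factor: 54 = 3^3 · 2). Additivity: v_p(xy) = v_p(x) + v_p(y) = 2 + 3 = 5. (Direct check: xy = 3402 = 3^5 · (14).)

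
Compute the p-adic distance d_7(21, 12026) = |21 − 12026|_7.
d_7(21, 12026) = 1/2401

Step 1 — x − y = 21 − 12026 = -12005. Step 2 — v_7(-12005) = 4 (factor: -12005 = −(7^4 · 5); the sign does not affect v_p). Step 3 — |x − y|_7 = 7^{-4} = 1/2401.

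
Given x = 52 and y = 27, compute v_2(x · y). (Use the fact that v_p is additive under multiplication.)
v_2(1404) = 2

v_p(x) = 2 (factor: 52 = 2^2 · 13); v_p(y) = 0 (factor: 27 = 2^0 · 27). Additivity: v_p(xy) = v_p(x) + v_p(y) = 2 + 0 = 2. (Direct check: xy = 1404 = 2^2 · (351).)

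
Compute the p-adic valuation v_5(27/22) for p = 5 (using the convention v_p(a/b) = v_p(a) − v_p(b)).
v_5(27/22) = 0

Factor powers of 5 from the numerator and denominator of the reduced fraction: 27 = 5^0 · 27 and 22 = 5^0 · 22. Apply v_p(a/b) = v_p(a) − v_p(b): v_5(27/22) = 0 − 0 = 0.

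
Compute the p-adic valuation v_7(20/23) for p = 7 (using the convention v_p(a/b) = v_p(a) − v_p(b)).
v_7(20/23) = 0

Factor powers of 7 from the numerator and denominator of the reduced fraction: 20 = 7^0 · 20 and 23 = 7^0 · 23. Apply v_p(a/b) = v_p(a) − v_p(b): v_7(20/23) = 0 − 0 = 0.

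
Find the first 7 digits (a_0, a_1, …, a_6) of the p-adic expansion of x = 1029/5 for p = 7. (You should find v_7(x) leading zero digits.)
(a_0, …, a_6) = (0, 0, 0, 2, 4, 5, 2)

v_7(1029/5) = 3, so a_0 = ... = a_2 = 0. Factor out: x = 7^3 · u with u = 3/5 a unit in ℤ_7. Expand u iteratively via a_{v+i} = u_i mod 7, u_{i+1} = (u_i − a_{v+i})/7:
  u_0 = 3/5;  a_3 = 2;  u_1 = (u_0 − 2)/7 = -1/5
  u_1 = -1/5;  a_4 = 4;  u_2 = (u_1 − 4)/7 = -3/5
  u_2 = -3/5;  a_5 = 5;  u_3 = (u_2 − 5)/7 = -4/5
  u_3 = -4/5;  a_6 = 2;  u_4 = (u_3 − 2)/7 = -2/5
Digits: (0, 0, 0, 2, 4, 5, 2).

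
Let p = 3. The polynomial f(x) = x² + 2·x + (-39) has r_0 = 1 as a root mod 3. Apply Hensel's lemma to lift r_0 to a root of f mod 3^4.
r_3 = 10 (mod 81)

Hensel: r_{i+1} = r_i − f(r_i)·(f′(r_i))^{-1} mod 3^{i+2}, f′(x) = 2x + 2. Iterate:
  r_0 = 1 (mod 3)
  r_1 = 1 (mod 9)
  r_2 = 10 (mod 27)
  r_3 = 10 (mod 81)
Final: r = 10 satisfies f(r) ≡ 0 mod 3^4.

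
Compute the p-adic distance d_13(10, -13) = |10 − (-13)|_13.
d_13(10, -13) = 1

Step 1 — x − y = 10 − (-13) = 23. Step 2 — v_13(23) = 0 (factor: 23 = (13^0 · 23); the sign does not affect v_p). Step 3 — |x − y|_13 = 13^{0} = 1.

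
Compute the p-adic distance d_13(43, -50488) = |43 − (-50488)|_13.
d_13(43, -50488) = 1/2197

Step 1 — x − y = 43 − (-50488) = 50531. Step 2 — v_13(50531) = 3 (factor: 50531 = (13^3 · 23); the sign does not affect v_p). Step 3 — |x − y|_13 = 13^{-3} = 1/2197.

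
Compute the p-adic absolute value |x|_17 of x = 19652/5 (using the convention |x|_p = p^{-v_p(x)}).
|19652/5|_17 = 1/4913

Step 1 — compute v_17(x) by factoring powers of 17 out of the numerator and denominator: v_17(19652/5) = 3. Step 2 — apply |x|_p = p^{-v_p(x)} = 17^{-3} = 1/4913.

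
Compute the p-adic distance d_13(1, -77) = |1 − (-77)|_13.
d_13(1, -77) = 1/13

Step 1 — x − y = 1 − (-77) = 78. Step 2 — v_13(78) = 1 (factor: 78 = (13^1 · 6); the sign does not affect v_p). Step 3 — |x − y|_13 = 13^{-1} = 1/13.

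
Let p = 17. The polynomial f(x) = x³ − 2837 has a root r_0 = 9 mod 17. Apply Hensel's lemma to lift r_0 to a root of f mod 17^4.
r_3 = 63895 (mod 83521)

Hensel: r_{i+1} = r_i − f(r_i)/f′(r_i) mod 17^{i+2}, where f′(x) = 3x². Iterate:
  r_0 = 9 (mod 17)
  r_1 = 26 (mod 289)
  r_2 = 26 (mod 4913)
  r_3 = 63895 (mod 83521)
Final: r = 63895 with f(r) ≡ 0 mod 17^4.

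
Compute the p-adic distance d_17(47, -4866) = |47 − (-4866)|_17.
d_17(47, -4866) = 1/4913

Step 1 — x − y = 47 − (-4866) = 4913. Step 2 — v_17(4913) = 3 (factor: 4913 = (17^3 · 1); the sign does not affect v_p). Step 3 — |x − y|_17 = 17^{-3} = 1/4913.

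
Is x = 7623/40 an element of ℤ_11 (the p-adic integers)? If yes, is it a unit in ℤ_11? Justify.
x ∈ ℤ_11 but not a unit; v_11(x) = 2 > 0

ℤ_11 = {x ∈ ℚ_11 : v_11(x) ≥ 0} and ℤ_11^× = {x ∈ ℤ_11 : v_11(x) = 0}. Here v_11(7623/40) = v_11(num) − v_11(den) = 2; compare against these criteria.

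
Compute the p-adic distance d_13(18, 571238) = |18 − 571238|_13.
d_13(18, 571238) = 1/28561

Step 1 — x − y = 18 − 571238 = -571220. Step 2 — v_13(-571220) = 4 (factor: -571220 = −(13^4 · 20); the sign does not affect v_p). Step 3 — |x − y|_13 = 13^{-4} = 1/28561.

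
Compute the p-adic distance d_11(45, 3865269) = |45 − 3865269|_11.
d_11(45, 3865269) = 1/161051

Step 1 — x − y = 45 − 3865269 = -3865224. Step 2 — v_11(-3865224) = 5 (factor: -3865224 = −(11^5 · 24); the sign does not affect v_p). Step 3 — |x − y|_11 = 11^{-5} = 1/161051.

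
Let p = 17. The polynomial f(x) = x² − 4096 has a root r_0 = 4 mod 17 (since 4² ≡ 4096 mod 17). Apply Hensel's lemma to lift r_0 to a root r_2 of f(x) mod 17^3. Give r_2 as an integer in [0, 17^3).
r_2 = 4849 (mod 4913)

Hensel's recurrence: r_{i+1} = r_i − f(r_i)·(f′(r_i))^{-1} mod 17^{i+2}, with f′(x) = 2x. Iterate:
  r_0 = 4 (mod 17)
  r_1 = 225 (mod 289)
  r_2 = 4849 (mod 4913)
Final: r_2 = 4849, and one checks f(r_2) ≡ 0 mod 17^3.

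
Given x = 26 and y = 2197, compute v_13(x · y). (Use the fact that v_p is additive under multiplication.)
v_13(57122) = 4

v_p(x) = 1 (factor: 26 = 13^1 · 2); v_p(y) = 3 (factor: 2197 = 13^3 · 1). Additivity: v_p(xy) = v_p(x) + v_p(y) = 1 + 3 = 4. (Direct check: xy = 57122 = 13^4 · (2).)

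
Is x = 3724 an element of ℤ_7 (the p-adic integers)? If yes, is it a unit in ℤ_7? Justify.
x ∈ ℤ_7 but not a unit; v_7(x) = 2 > 0

ℤ_7 = {x ∈ ℚ_7 : v_7(x) ≥ 0} and ℤ_7^× = {x ∈ ℤ_7 : v_7(x) = 0}. Here v_7(3724) = v_7(num) − v_7(den) = 2; compare against these criteria.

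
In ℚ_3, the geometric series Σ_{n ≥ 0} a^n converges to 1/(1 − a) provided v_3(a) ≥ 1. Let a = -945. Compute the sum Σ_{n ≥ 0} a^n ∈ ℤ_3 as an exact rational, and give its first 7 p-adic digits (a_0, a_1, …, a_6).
Σ a^n = 1/(1 − a) = 1/946;  first 7 digits = (1, 0, 0, 1, 0, 2, 2)

v_3(a) = 3 ≥ 1, so the series converges in ℤ_3 to 1/(1 − a) = 1/(1 − (-945)) = 1/946. Expand this rational in ℤ_3: compute digits iteratively via d_i = x_i mod 3, x_{i+1} = (x_i − d_i)/3. The first 7 digits are (1, 0, 0, 1, 0, 2, 2).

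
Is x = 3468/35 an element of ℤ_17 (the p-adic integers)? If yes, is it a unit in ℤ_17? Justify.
x ∈ ℤ_17 but not a unit; v_17(x) = 2 > 0

ℤ_17 = {x ∈ ℚ_17 : v_17(x) ≥ 0} and ℤ_17^× = {x ∈ ℤ_17 : v_17(x) = 0}. Here v_17(3468/35) = v_17(num) − v_17(den) = 2; compare against these criteria.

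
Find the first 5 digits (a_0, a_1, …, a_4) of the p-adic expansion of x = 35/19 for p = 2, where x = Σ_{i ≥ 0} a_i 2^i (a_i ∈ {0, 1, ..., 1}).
(a_0, …, a_4) = (1, 0, 0, 0, 1)

v_2(35/19) = 0 (numerator and denominator both coprime to 2), so x ∈ ℤ_2^×. Compute digits iteratively via a_i = x_i mod 2, x_{i+1} = (x_i − a_i)/2, with x_0 = x:
  x_0 = 35/19;  a_0 = 1;  x_1 = (x_0 − 1)/2 = 8/19
  x_1 = 8/19;  a_1 = 0;  x_2 = (x_1 − 0)/2 = 4/19
  x_2 = 4/19;  a_2 = 0;  x_3 = (x_2 − 0)/2 = 2/19
  x_3 = 2/19;  a_3 = 0;  x_4 = (x_3 − 0)/2 = 1/19
  x_4 = 1/19;  a_4 = 1;  x_5 = (x_4 − 1)/2 = -9/19
Digits: (1, 0, 0, 0, 1).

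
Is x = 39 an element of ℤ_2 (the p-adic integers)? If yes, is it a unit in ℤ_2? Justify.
x ∈ ℤ_2^× (unit); v_2(x) = 0

ℤ_2 = {x ∈ ℚ_2 : v_2(x) ≥ 0} and ℤ_2^× = {x ∈ ℤ_2 : v_2(x) = 0}. Here v_2(39) = v_2(num) − v_2(den) = 0; compare against these criteria.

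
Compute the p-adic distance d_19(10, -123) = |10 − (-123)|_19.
d_19(10, -123) = 1/19

Step 1 — x − y = 10 − (-123) = 133. Step 2 — v_19(133) = 1 (factor: 133 = (19^1 · 7); the sign does not affect v_p). Step 3 — |x − y|_19 = 19^{-1} = 1/19.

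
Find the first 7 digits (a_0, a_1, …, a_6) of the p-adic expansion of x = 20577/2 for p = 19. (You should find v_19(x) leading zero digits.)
(a_0, …, a_6) = (0, 0, 0, 11, 9, 9, 9)

v_19(20577/2) = 3, so a_0 = ... = a_2 = 0. Factor out: x = 19^3 · u with u = 3/2 a unit in ℤ_19. Expand u iteratively via a_{v+i} = u_i mod 19, u_{i+1} = (u_i − a_{v+i})/19:
  u_0 = 3/2;  a_3 = 11;  u_1 = (u_0 − 11)/19 = -1/2
  u_1 = -1/2;  a_4 = 9;  u_2 = (u_1 − 9)/19 = -1/2
  u_2 = -1/2;  a_5 = 9;  u_3 = (u_2 − 9)/19 = -1/2
  u_3 = -1/2;  a_6 = 9;  u_4 = (u_3 − 9)/19 = -1/2
Digits: (0, 0, 0, 11, 9, 9, 9).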